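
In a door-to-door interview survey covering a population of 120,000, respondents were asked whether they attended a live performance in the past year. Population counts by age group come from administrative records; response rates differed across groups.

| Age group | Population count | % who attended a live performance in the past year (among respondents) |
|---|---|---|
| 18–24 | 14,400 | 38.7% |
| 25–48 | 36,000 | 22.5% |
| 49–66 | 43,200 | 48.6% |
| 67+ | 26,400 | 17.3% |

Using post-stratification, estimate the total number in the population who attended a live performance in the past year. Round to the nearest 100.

Apply each group's respondent rate to its population count:
  18–24: 14,400 × 38.7% = 5572.8
  25–48: 36,000 × 22.5% = 8100
  49–66: 43,200 × 48.6% = 20995.2
  67+: 26,400 × 17.3% = 4567.2
Estimated total = 39235.2 → 39,200.

39,200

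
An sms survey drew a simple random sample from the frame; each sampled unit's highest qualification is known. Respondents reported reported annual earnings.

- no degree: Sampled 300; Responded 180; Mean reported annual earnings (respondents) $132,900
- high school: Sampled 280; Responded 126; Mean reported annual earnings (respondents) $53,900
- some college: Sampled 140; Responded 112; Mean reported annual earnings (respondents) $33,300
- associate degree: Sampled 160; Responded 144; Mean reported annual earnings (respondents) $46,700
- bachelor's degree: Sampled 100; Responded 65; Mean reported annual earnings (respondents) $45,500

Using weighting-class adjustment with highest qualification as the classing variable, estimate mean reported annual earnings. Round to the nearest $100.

$73,100

Response rates by class: no degree 180/300 = 60%, high school 126/280 = 45%, some college 112/140 = 80%, associate degree 144/160 = 90%, bachelor's degree 65/100 = 65%.
Each respondent's weight = sampled/responded in their class; summing within a class gives n_sampled, so:
  no degree: 300 × 132,900 = 39,870,000
  high school: 280 × 53,900 = 15,092,000
  some college: 140 × 33,300 = 4,662,000
  associate degree: 160 × 46,700 = 7,472,000
  bachelor's degree: 100 × 45,500 = 4,550,000
Adjusted estimate = 71,646,000 / 980 = 73108.2 → $73,100.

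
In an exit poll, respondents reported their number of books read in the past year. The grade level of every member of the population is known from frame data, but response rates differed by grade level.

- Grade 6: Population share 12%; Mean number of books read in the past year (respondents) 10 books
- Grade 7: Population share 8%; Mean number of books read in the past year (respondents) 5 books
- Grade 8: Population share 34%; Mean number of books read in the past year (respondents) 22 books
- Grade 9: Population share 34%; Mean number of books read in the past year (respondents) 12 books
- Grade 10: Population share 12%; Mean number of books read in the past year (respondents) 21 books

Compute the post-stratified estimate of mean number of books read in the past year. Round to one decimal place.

15.7

Weight each group's respondent value by its population share:
  Grade 6: 0.12 × 10 = 1.2
  Grade 7: 0.08 × 5 = 0.4
  Grade 8: 0.34 × 22 = 7.48
  Grade 9: 0.34 × 12 = 4.08
  Grade 10: 0.12 × 21 = 2.52
Post-stratified estimate = 15.68 → 15.7.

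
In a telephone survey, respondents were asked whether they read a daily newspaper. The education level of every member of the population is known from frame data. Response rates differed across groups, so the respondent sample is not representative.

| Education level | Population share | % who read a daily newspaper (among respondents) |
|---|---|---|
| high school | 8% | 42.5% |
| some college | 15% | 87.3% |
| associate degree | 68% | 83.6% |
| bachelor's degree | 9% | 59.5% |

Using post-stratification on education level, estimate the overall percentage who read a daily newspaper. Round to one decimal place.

78.7%

Weight each group's respondent value by its population share:
  high school: 0.08 × 42.5 = 3.4
  some college: 0.15 × 87.3 = 13.095
  associate degree: 0.68 × 83.6 = 56.848
  bachelor's degree: 0.09 × 59.5 = 5.355
Post-stratified estimate = 78.698 → 78.7%.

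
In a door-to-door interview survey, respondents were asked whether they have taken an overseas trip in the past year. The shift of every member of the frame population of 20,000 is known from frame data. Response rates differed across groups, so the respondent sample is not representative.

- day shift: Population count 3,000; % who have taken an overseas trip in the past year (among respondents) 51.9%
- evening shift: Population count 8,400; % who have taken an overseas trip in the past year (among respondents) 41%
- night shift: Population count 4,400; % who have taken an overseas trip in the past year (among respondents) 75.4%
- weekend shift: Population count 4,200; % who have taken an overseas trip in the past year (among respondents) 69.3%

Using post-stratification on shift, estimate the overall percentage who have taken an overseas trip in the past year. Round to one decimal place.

56.1%

Weight each group's respondent value by its population share:
  day shift: (3,000/20,000) × 51.9 = 7.785
  evening shift: (8,400/20,000) × 41 = 17.22
  night shift: (4,400/20,000) × 75.4 = 16.588
  weekend shift: (4,200/20,000) × 69.3 = 14.553
Post-stratified estimate = 56.146 → 56.1%.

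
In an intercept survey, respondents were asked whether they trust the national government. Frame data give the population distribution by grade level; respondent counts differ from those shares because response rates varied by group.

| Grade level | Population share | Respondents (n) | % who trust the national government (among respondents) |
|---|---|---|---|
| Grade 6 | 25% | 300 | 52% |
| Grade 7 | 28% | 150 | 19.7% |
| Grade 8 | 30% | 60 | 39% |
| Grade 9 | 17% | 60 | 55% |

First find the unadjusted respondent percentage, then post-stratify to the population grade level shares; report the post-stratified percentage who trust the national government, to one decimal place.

Without adjustment, the pooled respondent share is:
  (300/570)×52 + (150/570)×19.7 + (60/570)×39 + (60/570)×55 = 42.4474%
Post-stratifying to population shares instead:
  0.25×52 + 0.28×19.7 + 0.3×39 + 0.17×55 = 39.566%

39.6%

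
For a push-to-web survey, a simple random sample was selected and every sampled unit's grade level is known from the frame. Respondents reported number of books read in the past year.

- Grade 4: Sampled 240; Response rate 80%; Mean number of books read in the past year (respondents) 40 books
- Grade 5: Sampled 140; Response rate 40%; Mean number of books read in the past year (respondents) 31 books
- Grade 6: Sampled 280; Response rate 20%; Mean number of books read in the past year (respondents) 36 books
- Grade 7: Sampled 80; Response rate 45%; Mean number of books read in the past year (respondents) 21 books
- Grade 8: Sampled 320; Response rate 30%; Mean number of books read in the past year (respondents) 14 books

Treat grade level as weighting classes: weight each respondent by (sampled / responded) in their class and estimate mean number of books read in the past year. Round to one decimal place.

Inverse-response-rate weighting restores each class to its sampled count, so class totals weight by n_sampled:
  Grade 4: 240 × 40 = 9600
  Grade 5: 140 × 31 = 4340
  Grade 6: 280 × 36 = 10,080
  Grade 7: 80 × 21 = 1680
  Grade 8: 320 × 14 = 4480
Adjusted estimate = 30,180 / 1,060 = 28.4717 → 28.5.

28.5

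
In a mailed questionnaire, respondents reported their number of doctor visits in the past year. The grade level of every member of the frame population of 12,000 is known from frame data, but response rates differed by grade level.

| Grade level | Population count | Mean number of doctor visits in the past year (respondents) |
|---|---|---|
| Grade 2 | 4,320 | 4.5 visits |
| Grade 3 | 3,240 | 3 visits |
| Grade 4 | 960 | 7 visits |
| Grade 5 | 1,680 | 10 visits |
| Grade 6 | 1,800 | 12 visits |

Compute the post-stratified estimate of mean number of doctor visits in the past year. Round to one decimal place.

Weight each group's respondent value by its population share:
  Grade 2: (4,320/12,000) × 4.5 = 1.62
  Grade 3: (3,240/12,000) × 3 = 0.81
  Grade 4: (960/12,000) × 7 = 0.56
  Grade 5: (1,680/12,000) × 10 = 1.4
  Grade 6: (1,800/12,000) × 12 = 1.8
Post-stratified estimate = 6.19 → 6.2.

6.2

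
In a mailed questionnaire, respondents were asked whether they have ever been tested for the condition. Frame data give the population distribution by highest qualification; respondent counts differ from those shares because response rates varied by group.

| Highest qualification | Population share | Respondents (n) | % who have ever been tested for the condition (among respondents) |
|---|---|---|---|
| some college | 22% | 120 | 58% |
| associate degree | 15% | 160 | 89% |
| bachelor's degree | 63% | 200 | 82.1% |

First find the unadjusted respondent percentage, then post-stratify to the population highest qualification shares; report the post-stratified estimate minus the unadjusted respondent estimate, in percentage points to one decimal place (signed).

Without adjustment, the pooled respondent share is:
  (120/480)×58 + (160/480)×89 + (200/480)×82.1 = 78.375%
Reweighting by population highest qualification shares:
  0.22×58 + 0.15×89 + 0.63×82.1 = 77.833%
Difference = 77.833 − 78.375 = -0.542 pp.

-0.5 percentage points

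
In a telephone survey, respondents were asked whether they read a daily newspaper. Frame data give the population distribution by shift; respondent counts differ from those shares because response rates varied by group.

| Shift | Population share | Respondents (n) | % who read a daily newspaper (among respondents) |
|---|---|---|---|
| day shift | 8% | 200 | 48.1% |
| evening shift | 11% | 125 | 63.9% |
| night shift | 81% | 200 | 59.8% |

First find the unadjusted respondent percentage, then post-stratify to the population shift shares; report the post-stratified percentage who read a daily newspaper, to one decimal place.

Naive respondent-only estimate (weights = respondent counts):
  (200/525)×48.1 + (125/525)×63.9 + (200/525)×59.8 = 56.319%
Post-stratified estimate weights by population shares:
  0.08×48.1 + 0.11×63.9 + 0.81×59.8 = 59.315%

59.3%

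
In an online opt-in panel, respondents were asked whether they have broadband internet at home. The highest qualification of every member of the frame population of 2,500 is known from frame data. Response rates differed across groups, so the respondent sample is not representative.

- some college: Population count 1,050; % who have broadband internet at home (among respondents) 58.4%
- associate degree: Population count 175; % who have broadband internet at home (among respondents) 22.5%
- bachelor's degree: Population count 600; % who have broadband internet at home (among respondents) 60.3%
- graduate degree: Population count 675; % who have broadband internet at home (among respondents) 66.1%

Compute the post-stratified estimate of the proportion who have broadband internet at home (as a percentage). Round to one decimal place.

58.4%

Post-stratification weights by population share, not respondent share:
  some college: (1,050/2,500) × 58.4 = 24.528
  associate degree: (175/2,500) × 22.5 = 1.575
  bachelor's degree: (600/2,500) × 60.3 = 14.472
  graduate degree: (675/2,500) × 66.1 = 17.847
Post-stratified estimate = 58.422 → 58.4%.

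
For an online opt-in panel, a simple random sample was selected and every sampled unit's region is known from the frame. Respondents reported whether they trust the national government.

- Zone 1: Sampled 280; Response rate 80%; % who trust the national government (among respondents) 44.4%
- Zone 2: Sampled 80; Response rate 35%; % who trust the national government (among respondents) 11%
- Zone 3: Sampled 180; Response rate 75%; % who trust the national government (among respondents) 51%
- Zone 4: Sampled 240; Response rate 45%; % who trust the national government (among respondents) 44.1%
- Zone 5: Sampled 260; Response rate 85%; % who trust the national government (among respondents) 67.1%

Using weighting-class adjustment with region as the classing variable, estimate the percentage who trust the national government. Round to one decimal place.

48.6%

Each respondent's weight = sampled/responded in their class; summing within a class gives n_sampled, so:
  Zone 1: 280 × 44.4 = 12,432
  Zone 2: 80 × 11 = 880
  Zone 3: 180 × 51 = 9180
  Zone 4: 240 × 44.1 = 10,584
  Zone 5: 260 × 67.1 = 17,446
Adjusted estimate = 50,522 / 1,040 = 48.5788 → 48.6%.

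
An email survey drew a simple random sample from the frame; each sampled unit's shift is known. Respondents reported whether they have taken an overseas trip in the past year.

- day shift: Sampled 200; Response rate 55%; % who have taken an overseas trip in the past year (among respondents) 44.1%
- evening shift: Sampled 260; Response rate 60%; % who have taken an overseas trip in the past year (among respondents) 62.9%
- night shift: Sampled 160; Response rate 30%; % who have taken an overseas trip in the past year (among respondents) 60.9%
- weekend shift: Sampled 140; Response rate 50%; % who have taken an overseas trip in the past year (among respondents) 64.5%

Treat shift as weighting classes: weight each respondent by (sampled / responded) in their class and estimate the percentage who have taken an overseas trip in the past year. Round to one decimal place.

Inverse-response-rate weighting restores each class to its sampled count, so class totals weight by n_sampled:
  day shift: 200 × 44.1 = 8820
  evening shift: 260 × 62.9 = 16,354
  night shift: 160 × 60.9 = 9744
  weekend shift: 140 × 64.5 = 9030
Adjusted estimate = 43,948 / 760 = 57.8263 → 57.8%.

57.8%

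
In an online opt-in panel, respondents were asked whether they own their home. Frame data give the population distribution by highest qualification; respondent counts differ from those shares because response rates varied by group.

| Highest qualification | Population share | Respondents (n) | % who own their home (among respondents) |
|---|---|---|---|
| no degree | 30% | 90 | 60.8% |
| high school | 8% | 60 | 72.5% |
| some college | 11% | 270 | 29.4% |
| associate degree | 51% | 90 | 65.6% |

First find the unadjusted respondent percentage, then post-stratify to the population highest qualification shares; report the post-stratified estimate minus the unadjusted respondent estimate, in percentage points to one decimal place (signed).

+14.3 percentage points

Without adjustment, the pooled respondent share is:
  (90/510)×60.8 + (60/510)×72.5 + (270/510)×29.4 + (90/510)×65.6 = 46.4%
Post-stratifying to population shares instead:
  0.3×60.8 + 0.08×72.5 + 0.11×29.4 + 0.51×65.6 = 60.73%
Difference = 60.73 − 46.4 = 14.33 pp.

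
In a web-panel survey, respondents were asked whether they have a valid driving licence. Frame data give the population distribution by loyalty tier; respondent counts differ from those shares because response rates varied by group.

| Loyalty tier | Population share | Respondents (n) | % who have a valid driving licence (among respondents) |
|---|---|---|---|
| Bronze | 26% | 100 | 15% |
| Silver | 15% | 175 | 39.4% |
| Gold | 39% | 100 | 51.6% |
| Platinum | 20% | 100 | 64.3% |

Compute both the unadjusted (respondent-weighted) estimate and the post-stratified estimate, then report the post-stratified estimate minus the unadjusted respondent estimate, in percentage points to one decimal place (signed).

Without adjustment, the pooled respondent share is:
  (100/475)×15 + (175/475)×39.4 + (100/475)×51.6 + (100/475)×64.3 = 42.0737%
Post-stratifying to population shares instead:
  0.26×15 + 0.15×39.4 + 0.39×51.6 + 0.2×64.3 = 42.794%
Difference = 42.794 − 42.0737 = 0.7203 pp.

+0.7 percentage points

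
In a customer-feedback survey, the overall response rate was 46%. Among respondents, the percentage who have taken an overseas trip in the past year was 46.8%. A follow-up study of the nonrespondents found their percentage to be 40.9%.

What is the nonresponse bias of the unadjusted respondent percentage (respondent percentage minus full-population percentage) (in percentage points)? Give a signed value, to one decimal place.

Nonresponse fraction = 1 − 0.46 = 0.54.
Bias = (nonresponse fraction) × (respondent percentage − nonrespondent percentage)
     = 0.54 × (46.8 − 40.9) = 0.54 × 5.9 = 3.186.

+3.2 percentage points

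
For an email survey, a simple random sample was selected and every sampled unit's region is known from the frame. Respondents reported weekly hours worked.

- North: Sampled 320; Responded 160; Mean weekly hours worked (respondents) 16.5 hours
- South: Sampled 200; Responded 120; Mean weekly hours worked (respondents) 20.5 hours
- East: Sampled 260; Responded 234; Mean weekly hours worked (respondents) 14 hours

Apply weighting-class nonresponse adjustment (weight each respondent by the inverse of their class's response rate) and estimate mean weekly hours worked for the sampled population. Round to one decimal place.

Response rates by class: North 160/320 = 50%, South 120/200 = 60%, East 234/260 = 90%.
Inverse-response-rate weighting restores each class to its sampled count, so class totals weight by n_sampled:
  North: 320 × 16.5 = 5280
  South: 200 × 20.5 = 4100
  East: 260 × 14 = 3640
Adjusted estimate = 13,020 / 780 = 16.6923 → 16.7.

16.7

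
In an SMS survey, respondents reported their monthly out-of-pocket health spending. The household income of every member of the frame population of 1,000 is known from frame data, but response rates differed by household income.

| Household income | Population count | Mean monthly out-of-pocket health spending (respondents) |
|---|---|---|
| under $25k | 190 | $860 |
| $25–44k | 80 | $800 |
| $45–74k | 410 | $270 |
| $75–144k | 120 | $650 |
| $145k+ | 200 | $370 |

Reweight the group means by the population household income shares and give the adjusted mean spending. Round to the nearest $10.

Post-stratification weights by population share, not respondent share:
  under $25k: (190/1,000) × 860 = 163.4
  $25–44k: (80/1,000) × 800 = 64
  $45–74k: (410/1,000) × 270 = 110.7
  $75–144k: (120/1,000) × 650 = 78
  $145k+: (200/1,000) × 370 = 74
Post-stratified estimate = 490.1 → $490.

$490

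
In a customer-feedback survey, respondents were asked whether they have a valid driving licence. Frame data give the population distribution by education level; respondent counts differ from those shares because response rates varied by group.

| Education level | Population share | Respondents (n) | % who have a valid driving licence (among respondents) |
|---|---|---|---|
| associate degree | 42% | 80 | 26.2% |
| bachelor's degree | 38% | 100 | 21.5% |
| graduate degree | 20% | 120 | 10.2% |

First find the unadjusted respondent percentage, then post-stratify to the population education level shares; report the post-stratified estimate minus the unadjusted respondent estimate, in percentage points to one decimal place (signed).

+3.0 percentage points

Unadjusted (pooled respondent) estimate weights by respondent counts:
  (80/300)×26.2 + (100/300)×21.5 + (120/300)×10.2 = 18.2333%
Reweighting by population education level shares:
  0.42×26.2 + 0.38×21.5 + 0.2×10.2 = 21.214%
Difference = 21.214 − 18.2333 = 2.9807 pp.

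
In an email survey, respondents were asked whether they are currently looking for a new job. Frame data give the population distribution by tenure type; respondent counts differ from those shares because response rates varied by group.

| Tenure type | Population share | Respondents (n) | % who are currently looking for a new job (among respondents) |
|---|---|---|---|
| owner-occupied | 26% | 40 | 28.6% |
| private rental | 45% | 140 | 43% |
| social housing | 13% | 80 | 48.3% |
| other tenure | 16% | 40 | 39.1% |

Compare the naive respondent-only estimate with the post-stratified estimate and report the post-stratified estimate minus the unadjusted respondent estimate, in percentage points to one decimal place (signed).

-2.7 percentage points

Naive respondent-only estimate (weights = respondent counts):
  (40/300)×28.6 + (140/300)×43 + (80/300)×48.3 + (40/300)×39.1 = 41.9733%
Post-stratifying to population shares instead:
  0.26×28.6 + 0.45×43 + 0.13×48.3 + 0.16×39.1 = 39.321%
Difference = 39.321 − 41.9733 = -2.6523 pp.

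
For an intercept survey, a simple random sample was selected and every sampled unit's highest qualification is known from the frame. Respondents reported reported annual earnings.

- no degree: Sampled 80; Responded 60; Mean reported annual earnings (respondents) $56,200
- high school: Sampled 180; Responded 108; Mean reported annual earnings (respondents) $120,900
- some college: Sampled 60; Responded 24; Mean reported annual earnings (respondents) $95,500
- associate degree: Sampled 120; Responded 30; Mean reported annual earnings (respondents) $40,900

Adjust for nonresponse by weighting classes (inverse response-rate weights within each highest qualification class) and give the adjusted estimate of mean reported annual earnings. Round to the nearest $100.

$83,900

Class response rates: no degree 60/80 = 75%, high school 108/180 = 60%, some college 24/60 = 40%, associate degree 30/120 = 25%.
Inverse-response-rate weighting restores each class to its sampled count, so class totals weight by n_sampled:
  no degree: 80 × 56,200 = 4,496,000
  high school: 180 × 120,900 = 21,762,000
  some college: 60 × 95,500 = 5,730,000
  associate degree: 120 × 40,900 = 4,908,000
Adjusted estimate = 36,896,000 / 440 = 83854.5 → $83,900.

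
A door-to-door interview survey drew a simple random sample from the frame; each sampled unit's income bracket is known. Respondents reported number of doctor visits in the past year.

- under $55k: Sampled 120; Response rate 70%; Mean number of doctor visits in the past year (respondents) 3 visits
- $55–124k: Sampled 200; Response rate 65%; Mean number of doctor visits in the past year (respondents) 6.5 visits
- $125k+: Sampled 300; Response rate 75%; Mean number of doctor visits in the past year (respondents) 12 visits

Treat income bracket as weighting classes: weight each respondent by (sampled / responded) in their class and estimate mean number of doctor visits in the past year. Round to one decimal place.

8.5

Weighting each respondent by the inverse class response rate inflates each class back to its sampled size, so the class weight is n_sampled:
  under $55k: 120 × 3 = 360
  $55–124k: 200 × 6.5 = 1300
  $125k+: 300 × 12 = 3600
Adjusted estimate = 5260 / 620 = 8.48387 → 8.5.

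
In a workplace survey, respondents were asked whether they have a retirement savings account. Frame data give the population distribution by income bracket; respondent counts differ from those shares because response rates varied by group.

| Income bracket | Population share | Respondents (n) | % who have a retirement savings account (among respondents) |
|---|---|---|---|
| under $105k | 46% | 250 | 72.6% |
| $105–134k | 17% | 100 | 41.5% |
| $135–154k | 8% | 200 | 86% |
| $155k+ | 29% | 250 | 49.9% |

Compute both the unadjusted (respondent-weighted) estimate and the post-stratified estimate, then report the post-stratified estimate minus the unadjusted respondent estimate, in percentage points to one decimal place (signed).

Unadjusted (pooled respondent) estimate weights by respondent counts:
  (250/800)×72.6 + (100/800)×41.5 + (200/800)×86 + (250/800)×49.9 = 64.9688%
Post-stratifying to population shares instead:
  0.46×72.6 + 0.17×41.5 + 0.08×86 + 0.29×49.9 = 61.802%
Difference = 61.802 − 64.9688 = -3.1668 pp.

-3.2 percentage points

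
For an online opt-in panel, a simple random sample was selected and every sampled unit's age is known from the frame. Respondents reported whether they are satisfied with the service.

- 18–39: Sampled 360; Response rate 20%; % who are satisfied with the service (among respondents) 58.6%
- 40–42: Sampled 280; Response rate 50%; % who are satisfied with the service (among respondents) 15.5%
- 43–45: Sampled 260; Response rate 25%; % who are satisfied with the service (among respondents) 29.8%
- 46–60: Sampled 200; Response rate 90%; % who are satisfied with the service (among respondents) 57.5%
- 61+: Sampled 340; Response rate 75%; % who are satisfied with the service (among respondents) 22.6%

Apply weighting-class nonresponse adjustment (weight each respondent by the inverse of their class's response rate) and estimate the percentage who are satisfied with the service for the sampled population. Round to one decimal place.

36.4%

Inverse-response-rate weighting restores each class to its sampled count, so class totals weight by n_sampled:
  18–39: 360 × 58.6 = 21,096
  40–42: 280 × 15.5 = 4340
  43–45: 260 × 29.8 = 7748
  46–60: 200 × 57.5 = 11,500
  61+: 340 × 22.6 = 7684
Adjusted estimate = 52,368 / 1,440 = 36.3667 → 36.4%.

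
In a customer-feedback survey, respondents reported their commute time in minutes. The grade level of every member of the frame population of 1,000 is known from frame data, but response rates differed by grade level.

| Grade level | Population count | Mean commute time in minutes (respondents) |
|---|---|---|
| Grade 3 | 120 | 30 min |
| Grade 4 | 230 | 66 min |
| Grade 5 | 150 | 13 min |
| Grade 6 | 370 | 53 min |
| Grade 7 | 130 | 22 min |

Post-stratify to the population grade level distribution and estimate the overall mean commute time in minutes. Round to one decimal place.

43.2

Reweight to the known grade level distribution:
  Grade 3: (120/1,000) × 30 = 3.6
  Grade 4: (230/1,000) × 66 = 15.18
  Grade 5: (150/1,000) × 13 = 1.95
  Grade 6: (370/1,000) × 53 = 19.61
  Grade 7: (130/1,000) × 22 = 2.86
Post-stratified estimate = 43.2 → 43.2.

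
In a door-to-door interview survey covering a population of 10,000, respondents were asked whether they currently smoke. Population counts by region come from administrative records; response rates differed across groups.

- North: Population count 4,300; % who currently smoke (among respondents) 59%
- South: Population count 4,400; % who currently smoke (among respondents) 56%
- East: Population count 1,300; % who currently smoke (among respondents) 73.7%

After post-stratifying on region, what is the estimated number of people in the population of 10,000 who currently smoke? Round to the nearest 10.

5,960

Each cell contributes its population count × the respondent rate:
  North: 4,300 × 59% = 2537
  South: 4,400 × 56% = 2464
  East: 1,300 × 73.7% = 958.1
Estimated total = 5959.1 → 5,960.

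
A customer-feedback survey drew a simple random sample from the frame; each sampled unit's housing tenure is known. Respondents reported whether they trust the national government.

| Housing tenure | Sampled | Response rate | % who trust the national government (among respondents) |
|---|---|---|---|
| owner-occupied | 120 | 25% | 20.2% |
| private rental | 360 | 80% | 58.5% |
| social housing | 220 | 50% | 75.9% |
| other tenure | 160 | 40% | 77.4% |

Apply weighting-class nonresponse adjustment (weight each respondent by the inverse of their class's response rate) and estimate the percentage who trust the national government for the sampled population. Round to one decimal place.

61.1%

Inverse-response-rate weighting restores each class to its sampled count, so class totals weight by n_sampled:
  owner-occupied: 120 × 20.2 = 2424
  private rental: 360 × 58.5 = 21,060
  social housing: 220 × 75.9 = 16,698
  other tenure: 160 × 77.4 = 12,384
Adjusted estimate = 52,566 / 860 = 61.1233 → 61.1%.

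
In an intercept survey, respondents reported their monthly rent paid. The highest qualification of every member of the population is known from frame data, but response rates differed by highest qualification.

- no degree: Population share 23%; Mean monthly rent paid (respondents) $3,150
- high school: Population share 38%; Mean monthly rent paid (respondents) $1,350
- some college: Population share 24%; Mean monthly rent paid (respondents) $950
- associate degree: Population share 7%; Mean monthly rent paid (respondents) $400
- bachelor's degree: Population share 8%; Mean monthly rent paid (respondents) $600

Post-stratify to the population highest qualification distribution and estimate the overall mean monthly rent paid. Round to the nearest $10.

$1,540

Weight each group's respondent value by its population share:
  no degree: 0.23 × 3150 = 724.5
  high school: 0.38 × 1350 = 513
  some college: 0.24 × 950 = 228
  associate degree: 0.07 × 400 = 28
  bachelor's degree: 0.08 × 600 = 48
Post-stratified estimate = 1541.5 → $1,540.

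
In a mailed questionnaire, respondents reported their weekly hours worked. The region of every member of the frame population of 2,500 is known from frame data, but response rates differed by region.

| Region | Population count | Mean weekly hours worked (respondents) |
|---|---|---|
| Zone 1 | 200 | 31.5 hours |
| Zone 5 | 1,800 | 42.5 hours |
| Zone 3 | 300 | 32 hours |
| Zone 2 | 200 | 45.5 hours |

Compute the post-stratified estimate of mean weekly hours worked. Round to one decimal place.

40.6

Each cell contributes population-share × respondent value:
  Zone 1: (200/2,500) × 31.5 = 2.52
  Zone 5: (1,800/2,500) × 42.5 = 30.6
  Zone 3: (300/2,500) × 32 = 3.84
  Zone 2: (200/2,500) × 45.5 = 3.64
Post-stratified estimate = 40.6 → 40.6.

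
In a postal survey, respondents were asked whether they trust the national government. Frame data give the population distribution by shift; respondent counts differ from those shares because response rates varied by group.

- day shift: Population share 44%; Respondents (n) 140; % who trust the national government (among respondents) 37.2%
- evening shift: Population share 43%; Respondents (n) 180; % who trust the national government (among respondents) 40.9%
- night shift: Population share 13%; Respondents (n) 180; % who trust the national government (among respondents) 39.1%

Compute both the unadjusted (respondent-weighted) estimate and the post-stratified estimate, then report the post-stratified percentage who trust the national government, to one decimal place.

Naive respondent-only estimate (weights = respondent counts):
  (140/500)×37.2 + (180/500)×40.9 + (180/500)×39.1 = 39.216%
Post-stratifying to population shares instead:
  0.44×37.2 + 0.43×40.9 + 0.13×39.1 = 39.038%

39.0%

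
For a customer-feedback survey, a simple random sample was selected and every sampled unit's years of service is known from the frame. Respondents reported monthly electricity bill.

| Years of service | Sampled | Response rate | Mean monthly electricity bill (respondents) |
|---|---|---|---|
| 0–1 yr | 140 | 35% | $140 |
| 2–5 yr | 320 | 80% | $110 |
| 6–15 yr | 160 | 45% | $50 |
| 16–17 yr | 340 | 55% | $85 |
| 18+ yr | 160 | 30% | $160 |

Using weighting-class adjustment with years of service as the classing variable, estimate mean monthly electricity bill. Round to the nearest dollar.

Each respondent's weight = sampled/responded in their class; summing within a class gives n_sampled, so:
  0–1 yr: 140 × 140 = 19,600
  2–5 yr: 320 × 110 = 35,200
  6–15 yr: 160 × 50 = 8000
  16–17 yr: 340 × 85 = 28,900
  18+ yr: 160 × 160 = 25,600
Adjusted estimate = 117,300 / 1,120 = 104.732 → $105.

$105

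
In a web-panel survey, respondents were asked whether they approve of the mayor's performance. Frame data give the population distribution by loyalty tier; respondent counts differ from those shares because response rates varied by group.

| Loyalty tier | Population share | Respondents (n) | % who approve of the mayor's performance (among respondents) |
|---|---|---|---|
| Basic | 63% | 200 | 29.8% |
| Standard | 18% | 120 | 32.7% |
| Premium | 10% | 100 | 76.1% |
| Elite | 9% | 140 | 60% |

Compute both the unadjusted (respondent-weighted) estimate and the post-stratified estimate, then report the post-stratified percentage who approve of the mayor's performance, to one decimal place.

37.7%

Unadjusted (pooled respondent) estimate weights by respondent counts:
  (200/560)×29.8 + (120/560)×32.7 + (100/560)×76.1 + (140/560)×60 = 46.2393%
Reweighting by population loyalty tier shares:
  0.63×29.8 + 0.18×32.7 + 0.1×76.1 + 0.09×60 = 37.67%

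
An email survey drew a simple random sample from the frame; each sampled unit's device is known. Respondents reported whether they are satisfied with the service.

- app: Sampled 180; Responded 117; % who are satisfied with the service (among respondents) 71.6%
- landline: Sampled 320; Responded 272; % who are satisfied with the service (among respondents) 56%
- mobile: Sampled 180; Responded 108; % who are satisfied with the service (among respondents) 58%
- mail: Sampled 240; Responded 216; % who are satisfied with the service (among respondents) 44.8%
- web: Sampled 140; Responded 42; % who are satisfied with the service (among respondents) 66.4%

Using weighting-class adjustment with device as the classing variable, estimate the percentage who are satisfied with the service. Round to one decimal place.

Class response rates: app 117/180 = 65%, landline 272/320 = 85%, mobile 108/180 = 60%, mail 216/240 = 90%, web 42/140 = 30%.
Inverse-response-rate weighting restores each class to its sampled count, so class totals weight by n_sampled:
  app: 180 × 71.6 = 12888
  landline: 320 × 56 = 17,920
  mobile: 180 × 58 = 10,440
  mail: 240 × 44.8 = 10,752
  web: 140 × 66.4 = 9296
Adjusted estimate = 61,296 / 1,060 = 57.8264 → 57.8%.

57.8%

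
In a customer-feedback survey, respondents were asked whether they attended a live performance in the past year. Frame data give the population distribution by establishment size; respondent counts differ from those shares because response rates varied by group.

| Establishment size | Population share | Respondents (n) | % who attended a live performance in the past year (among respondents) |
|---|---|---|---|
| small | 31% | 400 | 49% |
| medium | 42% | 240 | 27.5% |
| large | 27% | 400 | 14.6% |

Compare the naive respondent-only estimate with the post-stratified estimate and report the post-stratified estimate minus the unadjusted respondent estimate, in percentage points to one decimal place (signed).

-0.1 percentage points

Naive respondent-only estimate (weights = respondent counts):
  (400/1040)×49 + (240/1040)×27.5 + (400/1040)×14.6 = 30.8077%
Reweighting by population establishment size shares:
  0.31×49 + 0.42×27.5 + 0.27×14.6 = 30.682%
Difference = 30.682 − 30.8077 = -0.1257 pp.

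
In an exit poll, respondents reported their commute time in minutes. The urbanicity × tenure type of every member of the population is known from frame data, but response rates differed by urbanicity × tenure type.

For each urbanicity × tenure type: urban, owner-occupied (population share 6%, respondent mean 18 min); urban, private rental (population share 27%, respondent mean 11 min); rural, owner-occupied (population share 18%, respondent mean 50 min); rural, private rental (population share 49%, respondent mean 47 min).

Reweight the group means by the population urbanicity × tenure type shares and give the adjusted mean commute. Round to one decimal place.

36.1

Reweight to the known urbanicity × tenure type distribution:
  urban, owner-occupied: 0.06 × 18 = 1.08
  urban, private rental: 0.27 × 11 = 2.97
  rural, owner-occupied: 0.18 × 50 = 9
  rural, private rental: 0.49 × 47 = 23.03
Post-stratified estimate = 36.08 → 36.1.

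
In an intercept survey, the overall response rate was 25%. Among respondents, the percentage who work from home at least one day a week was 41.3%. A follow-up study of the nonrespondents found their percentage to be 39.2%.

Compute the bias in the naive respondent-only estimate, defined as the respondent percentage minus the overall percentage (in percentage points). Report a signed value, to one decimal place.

Nonresponse fraction = 1 − 0.25 = 0.75.
Bias = (nonresponse fraction) × (respondent percentage − nonrespondent percentage)
     = 0.75 × (41.3 − 39.2) = 0.75 × 2.1 = 1.575.

+1.6 percentage points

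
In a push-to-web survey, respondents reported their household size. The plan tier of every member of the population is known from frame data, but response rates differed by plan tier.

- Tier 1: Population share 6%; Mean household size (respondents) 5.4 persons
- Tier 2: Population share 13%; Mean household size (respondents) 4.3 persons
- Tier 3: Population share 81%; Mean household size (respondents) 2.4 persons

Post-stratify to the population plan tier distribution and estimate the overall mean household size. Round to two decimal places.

Each cell contributes population-share × respondent value:
  Tier 1: 0.06 × 5.4 = 0.324
  Tier 2: 0.13 × 4.3 = 0.559
  Tier 3: 0.81 × 2.4 = 1.944
Post-stratified estimate = 2.827 → 2.83.

2.83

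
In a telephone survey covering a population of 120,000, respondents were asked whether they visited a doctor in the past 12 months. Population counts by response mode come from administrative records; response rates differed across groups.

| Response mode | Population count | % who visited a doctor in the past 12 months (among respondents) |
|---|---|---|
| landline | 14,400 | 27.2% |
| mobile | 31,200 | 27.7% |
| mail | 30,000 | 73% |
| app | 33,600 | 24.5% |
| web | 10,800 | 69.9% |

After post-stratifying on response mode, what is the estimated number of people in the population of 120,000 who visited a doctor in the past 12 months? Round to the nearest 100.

50,200

Estimated count per cell = population count × respondent percentage:
  landline: 14,400 × 27.2% = 3916.8
  mobile: 31,200 × 27.7% = 8642.4
  mail: 30,000 × 73% = 21,900
  app: 33,600 × 24.5% = 8232
  web: 10,800 × 69.9% = 7549.2
Estimated total = 50240.4 → 50,200.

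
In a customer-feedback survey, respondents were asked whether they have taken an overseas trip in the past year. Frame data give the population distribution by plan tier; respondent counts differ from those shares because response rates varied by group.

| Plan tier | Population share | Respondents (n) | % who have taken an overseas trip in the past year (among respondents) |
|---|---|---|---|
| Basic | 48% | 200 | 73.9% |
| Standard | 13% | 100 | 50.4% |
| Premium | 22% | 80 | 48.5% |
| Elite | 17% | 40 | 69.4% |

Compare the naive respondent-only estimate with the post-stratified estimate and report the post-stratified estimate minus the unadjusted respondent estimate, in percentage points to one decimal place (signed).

+1.5 percentage points

Naive respondent-only estimate (weights = respondent counts):
  (200/420)×73.9 + (100/420)×50.4 + (80/420)×48.5 + (40/420)×69.4 = 63.0381%
Post-stratified estimate weights by population shares:
  0.48×73.9 + 0.13×50.4 + 0.22×48.5 + 0.17×69.4 = 64.492%
Difference = 64.492 − 63.0381 = 1.4539 pp.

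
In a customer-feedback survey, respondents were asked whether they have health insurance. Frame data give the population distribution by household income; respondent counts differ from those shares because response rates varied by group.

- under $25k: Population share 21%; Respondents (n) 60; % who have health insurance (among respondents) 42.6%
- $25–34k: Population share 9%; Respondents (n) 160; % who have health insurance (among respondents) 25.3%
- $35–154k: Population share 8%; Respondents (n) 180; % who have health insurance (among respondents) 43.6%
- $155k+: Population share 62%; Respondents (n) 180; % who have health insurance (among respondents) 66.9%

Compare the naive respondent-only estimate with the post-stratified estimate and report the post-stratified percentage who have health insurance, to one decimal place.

56.2%

Without adjustment, the pooled respondent share is:
  (60/580)×42.6 + (160/580)×25.3 + (180/580)×43.6 + (180/580)×66.9 = 45.6793%
Post-stratified estimate weights by population shares:
  0.21×42.6 + 0.09×25.3 + 0.08×43.6 + 0.62×66.9 = 56.189%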